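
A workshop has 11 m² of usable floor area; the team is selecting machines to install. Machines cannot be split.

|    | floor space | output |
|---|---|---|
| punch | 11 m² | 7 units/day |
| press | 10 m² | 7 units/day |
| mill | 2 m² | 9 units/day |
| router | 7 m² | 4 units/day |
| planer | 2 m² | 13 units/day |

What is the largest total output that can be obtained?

Allowing fractional choices, the relaxed optimum would be about 26.9, but machines are indivisible.
mill + planer: floor space 2 + 2 = 4 ≤ 11, output 9 + 13 = 22.
router + planer: floor space 7 + 2 = 9 ≤ 11, output 4 + 13 = 17.
mill + router + planer: floor space 2 + 7 + 2 = 11 ≤ 11, output 9 + 4 + 13 = 26.
Best is mill, router, and planer with total output 26.

26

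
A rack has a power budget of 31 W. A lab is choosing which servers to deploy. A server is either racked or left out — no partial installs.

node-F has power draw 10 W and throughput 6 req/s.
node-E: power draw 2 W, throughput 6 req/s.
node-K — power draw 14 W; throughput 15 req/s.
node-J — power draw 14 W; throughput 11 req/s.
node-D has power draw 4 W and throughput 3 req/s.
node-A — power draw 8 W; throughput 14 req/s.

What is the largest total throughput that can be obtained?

38

This is a 0-1 knapsack instance.
node-E + node-K + node-A: power draw 2 + 14 + 8 = 24 ≤ 31, throughput 6 + 15 + 14 = 35.
node-E + node-J + node-D + node-A: power draw 2 + 14 + 4 + 8 = 28 ≤ 31, throughput 6 + 11 + 3 + 14 = 34.
node-E + node-K + node-D + node-A: power draw 2 + 14 + 4 + 8 = 28 ≤ 31, throughput 6 + 15 + 3 + 14 = 38.
Best is node-E, node-K, node-D, and node-A with total throughput 38.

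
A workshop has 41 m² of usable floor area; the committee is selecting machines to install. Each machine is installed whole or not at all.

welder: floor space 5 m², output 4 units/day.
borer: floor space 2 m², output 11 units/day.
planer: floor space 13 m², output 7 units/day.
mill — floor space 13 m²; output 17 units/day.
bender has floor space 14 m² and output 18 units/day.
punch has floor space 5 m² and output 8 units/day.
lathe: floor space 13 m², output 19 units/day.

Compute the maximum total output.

This is an integer program with binary decision variables.
Take welder, borer, bender, punch, and lathe: floor space 5 + 2 + 14 + 5 + 13 = 39 ≤ 41, output 4 + 11 + 18 + 8 + 19 = 60.
No other feasible combination does better.

60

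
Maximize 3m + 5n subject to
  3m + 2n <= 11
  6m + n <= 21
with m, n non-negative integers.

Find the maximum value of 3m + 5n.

25

The continuous relaxation peaks at (0, 5.5) with value 27.50; rounding to a feasible lattice point costs some objective.
(m,n)=(0,5): 3·0+2·5=10≤11, 6·0+1·5=5≤21, objective 25.
(m,n)=(1,4): 3·1+2·4=11≤11, 6·1+1·4=10≤21, objective 23.
(m,n)=(0,4): 3·0+2·4=8≤11, 6·0+1·4=4≤21, objective 20.
No feasible integer point exceeds 25.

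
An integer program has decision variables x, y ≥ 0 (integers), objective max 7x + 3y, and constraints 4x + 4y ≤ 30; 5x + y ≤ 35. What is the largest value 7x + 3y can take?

49

Relaxing integrality, the LP optimum is 50.00 at (x,y) = (6.88, 0.625), which is not an integer point.
(x,y)=(7,0): 4·7+4·0=28≤30, 5·7+1·0=35≤35, objective 49.
(x,y)=(6,1): 4·6+4·1=28≤30, 5·6+1·1=31≤35, objective 45.
Maximum is 49 at (x,y)=(7,0).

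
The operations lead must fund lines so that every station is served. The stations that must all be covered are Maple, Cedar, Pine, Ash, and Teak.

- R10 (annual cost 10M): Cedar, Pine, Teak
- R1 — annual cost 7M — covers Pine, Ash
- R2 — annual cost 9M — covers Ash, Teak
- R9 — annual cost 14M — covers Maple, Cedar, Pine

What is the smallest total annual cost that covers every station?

23

The greedy cost-per-new-station heuristic would pick R10, R1, and R9 for 31, but a cheaper cover exists.
Choose R2 and R9: together they cover Maple, Cedar, Pine, Ash, Teak — every station.
Total annual cost: 9 + 14 = 23.
No cover costs less than 23.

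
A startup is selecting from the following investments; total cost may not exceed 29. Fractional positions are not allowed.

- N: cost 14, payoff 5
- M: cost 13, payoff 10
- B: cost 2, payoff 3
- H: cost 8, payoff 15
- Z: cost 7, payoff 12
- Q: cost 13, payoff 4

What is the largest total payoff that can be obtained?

Allowing fractional choices, the relaxed optimum would be about 39.2, but investments are indivisible.
N + H + Z: cost 14 + 8 + 7 = 29 ≤ 29, payoff 5 + 15 + 12 = 32.
H + Z + Q: cost 8 + 7 + 13 = 28 ≤ 29, payoff 15 + 12 + 4 = 31.
M + H + Z: cost 13 + 8 + 7 = 28 ≤ 29, payoff 10 + 15 + 12 = 37.
Best is M, H, and Z with total payoff 37.

37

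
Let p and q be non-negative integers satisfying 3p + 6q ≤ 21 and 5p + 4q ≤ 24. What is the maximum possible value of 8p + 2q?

34

The continuous relaxation peaks at (4.8, 0) with value 38.40; rounding to a feasible lattice point costs some objective.
(p,q)=(4,1): 3·4+6·1=18≤21, 5·4+4·1=24≤24, objective 34.
(p,q)=(4,0): 3·4+6·0=12≤21, 5·4+4·0=20≤24, objective 32.
Maximum is 34 at (p,q)=(4,1).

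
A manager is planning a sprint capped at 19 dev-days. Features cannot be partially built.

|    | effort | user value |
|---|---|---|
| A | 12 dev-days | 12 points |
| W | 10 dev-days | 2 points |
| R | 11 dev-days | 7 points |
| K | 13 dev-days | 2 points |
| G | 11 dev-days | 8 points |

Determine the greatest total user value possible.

A: effort 12 ≤ 19, user value 12.
G: effort 11 ≤ 19, user value 8.
R: effort 11 ≤ 19, user value 7.
Best is A with total user value 12.

12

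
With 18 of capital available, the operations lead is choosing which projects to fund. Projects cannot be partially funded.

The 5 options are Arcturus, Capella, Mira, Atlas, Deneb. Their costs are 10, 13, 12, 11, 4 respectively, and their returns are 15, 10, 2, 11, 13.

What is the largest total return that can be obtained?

This is an integer program with binary decision variables.
Capella + Deneb: cost 13 + 4 = 17 ≤ 18, return 10 + 13 = 23.
Atlas + Deneb: cost 11 + 4 = 15 ≤ 18, return 11 + 13 = 24.
Arcturus + Deneb: cost 10 + 4 = 14 ≤ 18, return 15 + 13 = 28.
Best is Arcturus and Deneb with total return 28.

28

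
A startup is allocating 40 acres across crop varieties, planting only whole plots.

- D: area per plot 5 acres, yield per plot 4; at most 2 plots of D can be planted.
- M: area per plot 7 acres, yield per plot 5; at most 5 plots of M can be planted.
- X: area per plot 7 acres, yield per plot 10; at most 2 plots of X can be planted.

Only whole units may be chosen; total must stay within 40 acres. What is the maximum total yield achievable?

39

This is a bounded integer knapsack.
Take 1×D, 3×M, and 2×X: area 40 ≤ 40, yield 1·4 + 3·5 + 2·10 = 39.
X has the best ratio (10/7) and is taken to its limit of 2; remaining capacity is filled optimally with the others.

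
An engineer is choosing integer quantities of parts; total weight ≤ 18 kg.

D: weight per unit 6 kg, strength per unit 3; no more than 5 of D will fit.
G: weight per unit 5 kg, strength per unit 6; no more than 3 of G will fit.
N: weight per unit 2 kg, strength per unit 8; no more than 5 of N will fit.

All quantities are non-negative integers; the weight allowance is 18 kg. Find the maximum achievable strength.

46

N has the best ratio (8/2); taking only N gives at most 5×8 = 40 (stopped by the supply cap of 5).
Mixing does better — 1×G and 5×N: weight 15 ≤ 18, strength 1·6 + 5·8 = 46.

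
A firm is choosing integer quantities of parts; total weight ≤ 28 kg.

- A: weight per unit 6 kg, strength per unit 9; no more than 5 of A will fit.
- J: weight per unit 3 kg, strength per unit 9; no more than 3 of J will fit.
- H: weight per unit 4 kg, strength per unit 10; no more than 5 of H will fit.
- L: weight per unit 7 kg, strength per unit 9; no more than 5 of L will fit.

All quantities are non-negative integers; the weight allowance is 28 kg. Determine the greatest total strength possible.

68

3×J and 4×H: weight 25 ≤ 28, strength 3·9 + 4·10 = 67.
2×J and 5×H: weight 26 ≤ 28, strength 2·9 + 5·10 = 68.
Best is 68.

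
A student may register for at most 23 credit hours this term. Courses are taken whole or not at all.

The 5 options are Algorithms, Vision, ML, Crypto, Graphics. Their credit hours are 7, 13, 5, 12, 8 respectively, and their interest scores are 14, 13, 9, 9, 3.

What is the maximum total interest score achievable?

Allowing fractional choices, the relaxed optimum would be about 34.0, but courses are indivisible.
Algorithms + ML: credit hours 7 + 5 = 12 ≤ 23, interest score 14 + 9 = 23.
Algorithms + ML + Graphics: credit hours 7 + 5 + 8 = 20 ≤ 23, interest score 14 + 9 + 3 = 26.
Algorithms + Vision: credit hours 7 + 13 = 20 ≤ 23, interest score 14 + 13 = 27.
Best is Algorithms and Vision with total interest score 27.

27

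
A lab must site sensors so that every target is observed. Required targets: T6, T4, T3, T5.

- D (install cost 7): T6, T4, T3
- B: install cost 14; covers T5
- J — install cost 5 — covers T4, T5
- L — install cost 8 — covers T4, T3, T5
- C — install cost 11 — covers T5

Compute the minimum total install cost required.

12

Choose D and J: together they cover T6, T4, T3, T5 — every target.
Total install cost: 7 + 5 = 12.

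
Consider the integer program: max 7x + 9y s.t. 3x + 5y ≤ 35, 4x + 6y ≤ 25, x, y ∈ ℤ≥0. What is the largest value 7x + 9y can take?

42

Relaxing integrality, the LP optimum is 43.75 at (x,y) = (6.25, 0), which is not an integer point.
(x,y)=(6,0): 3·6+5·0=18≤35, 4·6+6·0=24≤25, objective 42.
(x,y)=(5,0): 3·5+5·0=15≤35, 4·5+6·0=20≤25, objective 35.
Maximum is 42 at (x,y)=(6,0).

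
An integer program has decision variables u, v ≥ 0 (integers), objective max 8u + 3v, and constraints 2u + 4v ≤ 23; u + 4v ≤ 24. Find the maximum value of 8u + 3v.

Relaxing integrality, the LP optimum is 92.00 at (u,v) = (11.5, 0), which is not an integer point.
(u,v)=(11,0): 2·11+4·0=22≤23, 1·11+4·0=11≤24, objective 88.
(u,v)=(10,0): 2·10+4·0=20≤23, 1·10+4·0=10≤24, objective 80.
No feasible integer point exceeds 88.

88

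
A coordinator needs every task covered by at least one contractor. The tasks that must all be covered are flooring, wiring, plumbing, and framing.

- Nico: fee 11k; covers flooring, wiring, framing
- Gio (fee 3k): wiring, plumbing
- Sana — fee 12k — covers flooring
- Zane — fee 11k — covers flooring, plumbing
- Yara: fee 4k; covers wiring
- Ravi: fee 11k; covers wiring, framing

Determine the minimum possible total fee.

14

Choose Nico and Gio: together they cover flooring, wiring, plumbing, framing — every task.
Total fee: 11 + 3 = 14.
No cover costs less than 14.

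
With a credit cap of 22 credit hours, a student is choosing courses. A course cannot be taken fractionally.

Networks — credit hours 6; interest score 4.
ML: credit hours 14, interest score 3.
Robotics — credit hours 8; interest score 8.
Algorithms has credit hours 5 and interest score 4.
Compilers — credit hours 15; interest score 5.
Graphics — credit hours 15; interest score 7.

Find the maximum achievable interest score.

This is a 0-1 knapsack instance.
Networks + Robotics + Algorithms: credit hours 6 + 8 + 5 = 19 ≤ 22, interest score 4 + 8 + 4 = 16.
Robotics + Algorithms: credit hours 8 + 5 = 13 ≤ 22, interest score 8 + 4 = 12.
Networks + Robotics: credit hours 6 + 8 = 14 ≤ 22, interest score 4 + 8 = 12.
Best is Networks, Robotics, and Algorithms with total interest score 16.

16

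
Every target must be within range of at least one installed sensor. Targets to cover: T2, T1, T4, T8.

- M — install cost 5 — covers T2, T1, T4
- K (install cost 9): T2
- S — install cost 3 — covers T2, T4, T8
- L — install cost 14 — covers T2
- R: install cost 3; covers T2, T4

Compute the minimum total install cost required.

8

This is an integer covering problem.
Choose M and S: together they cover T2, T1, T4, T8 — every target.
Total install cost: 5 + 3 = 8.
No cover costs less than 8.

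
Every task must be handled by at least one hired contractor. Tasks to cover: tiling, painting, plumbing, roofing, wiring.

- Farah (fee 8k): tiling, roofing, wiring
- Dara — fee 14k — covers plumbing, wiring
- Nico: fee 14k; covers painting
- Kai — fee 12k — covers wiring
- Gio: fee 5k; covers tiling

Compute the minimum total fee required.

Choose Farah, Dara, and Nico: together they cover tiling, painting, plumbing, roofing, wiring — every task.
Total fee: 8 + 14 + 14 = 36.
No cover costs less than 36.

36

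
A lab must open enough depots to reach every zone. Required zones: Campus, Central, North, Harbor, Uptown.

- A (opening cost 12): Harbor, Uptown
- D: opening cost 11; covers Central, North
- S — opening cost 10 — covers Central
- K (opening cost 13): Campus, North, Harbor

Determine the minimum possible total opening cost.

35

Choose A, S, and K: together they cover Campus, Central, North, Harbor, Uptown — every zone.
Total opening cost: 12 + 10 + 13 = 35.
No cover costs less than 35.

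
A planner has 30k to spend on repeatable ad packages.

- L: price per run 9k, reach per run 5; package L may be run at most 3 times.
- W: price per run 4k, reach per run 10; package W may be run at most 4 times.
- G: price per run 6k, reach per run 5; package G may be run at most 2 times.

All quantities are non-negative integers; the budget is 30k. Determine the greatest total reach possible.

This is a bounded integer knapsack.
4×W and 2×G: price 28 ≤ 30, reach 4·10 + 2·5 = 50.
4×W and 1×G: price 22 ≤ 30, reach 4·10 + 1·5 = 45.
Best is 50.

50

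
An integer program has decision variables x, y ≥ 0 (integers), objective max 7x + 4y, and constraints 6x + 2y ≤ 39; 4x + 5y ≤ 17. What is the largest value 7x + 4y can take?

Relaxing integrality, the LP optimum is 29.75 at (x,y) = (4.25, 0), which is not an integer point.
(x,y)=(4,0): 6·4+2·0=24≤39, 4·4+5·0=16≤17, objective 28.
(x,y)=(3,1): 6·3+2·1=20≤39, 4·3+5·1=17≤17, objective 25.
(x,y)=(3,0): 6·3+2·0=18≤39, 4·3+5·0=12≤17, objective 21.
The best lattice point is (4,0), giving 28.

28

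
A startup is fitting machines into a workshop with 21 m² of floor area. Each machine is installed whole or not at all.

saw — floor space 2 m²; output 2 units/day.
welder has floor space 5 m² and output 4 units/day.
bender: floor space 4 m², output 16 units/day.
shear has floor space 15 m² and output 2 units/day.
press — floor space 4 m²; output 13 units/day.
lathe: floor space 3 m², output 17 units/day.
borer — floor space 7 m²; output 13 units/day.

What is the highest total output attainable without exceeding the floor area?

Take saw, bender, press, lathe, and borer: floor space 2 + 4 + 4 + 3 + 7 = 20 ≤ 21, output 2 + 16 + 13 + 17 + 13 = 61.
No other feasible combination does better.

61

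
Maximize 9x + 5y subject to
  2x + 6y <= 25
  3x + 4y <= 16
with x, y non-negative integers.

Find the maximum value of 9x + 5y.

Relaxing integrality, the LP optimum is 48.00 at (x,y) = (5.33, 0), which is not an integer point.
(x,y)=(5,0): 2·5+6·0=10≤25, 3·5+4·0=15≤16, objective 45.
(x,y)=(4,1): 2·4+6·1=14≤25, 3·4+4·1=16≤16, objective 41.
(x,y)=(4,0): 2·4+6·0=8≤25, 3·4+4·0=12≤16, objective 36.
Maximum is 45 at (x,y)=(5,0).

45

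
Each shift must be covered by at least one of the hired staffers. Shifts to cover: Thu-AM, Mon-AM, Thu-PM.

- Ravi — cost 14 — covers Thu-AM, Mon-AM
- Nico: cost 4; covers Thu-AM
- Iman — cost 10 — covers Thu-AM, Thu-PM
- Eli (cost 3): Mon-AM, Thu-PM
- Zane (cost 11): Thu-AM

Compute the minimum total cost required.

Choose Nico and Eli: together they cover Thu-AM, Mon-AM, Thu-PM — every shift.
Total cost: 4 + 3 = 7.
No cover costs less than 7.

7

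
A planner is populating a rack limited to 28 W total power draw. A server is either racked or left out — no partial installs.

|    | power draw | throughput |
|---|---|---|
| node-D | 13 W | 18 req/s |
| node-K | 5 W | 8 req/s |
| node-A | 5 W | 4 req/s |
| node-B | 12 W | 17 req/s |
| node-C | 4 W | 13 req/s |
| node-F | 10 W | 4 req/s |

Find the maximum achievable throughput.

43

Take node-D, node-K, node-A, and node-C: power draw 13 + 5 + 5 + 4 = 27 ≤ 28, throughput 18 + 8 + 4 + 13 = 43.
No other feasible combination does better.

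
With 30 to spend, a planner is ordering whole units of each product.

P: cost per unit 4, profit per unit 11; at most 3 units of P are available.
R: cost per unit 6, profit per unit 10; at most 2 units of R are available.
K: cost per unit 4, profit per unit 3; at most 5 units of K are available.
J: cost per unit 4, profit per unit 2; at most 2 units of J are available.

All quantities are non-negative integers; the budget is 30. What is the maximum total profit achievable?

This is a bounded integer knapsack.
Take 3×P, 2×R, and 1×K: cost 28 ≤ 30, profit 3·11 + 2·10 + 1·3 = 56.
P has the best ratio (11/4) and is taken to its limit of 3; remaining capacity is filled optimally with the others.

56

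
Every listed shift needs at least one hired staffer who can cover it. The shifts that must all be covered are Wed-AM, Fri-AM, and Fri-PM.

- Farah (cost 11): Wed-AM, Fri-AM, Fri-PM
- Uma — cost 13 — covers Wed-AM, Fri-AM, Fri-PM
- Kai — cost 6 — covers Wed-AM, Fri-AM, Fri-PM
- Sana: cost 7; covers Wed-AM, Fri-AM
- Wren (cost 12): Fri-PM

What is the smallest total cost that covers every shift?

6

Kai alone covers Wed-AM, Fri-AM, Fri-PM — every shift.
Total cost: 6.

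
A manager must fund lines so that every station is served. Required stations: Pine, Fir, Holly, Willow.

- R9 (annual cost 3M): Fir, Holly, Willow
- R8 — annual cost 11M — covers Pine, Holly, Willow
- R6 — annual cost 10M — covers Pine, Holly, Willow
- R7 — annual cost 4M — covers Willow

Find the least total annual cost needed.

13

Choose R9 and R6: together they cover Pine, Fir, Holly, Willow — every station.
Total annual cost: 3 + 10 = 13.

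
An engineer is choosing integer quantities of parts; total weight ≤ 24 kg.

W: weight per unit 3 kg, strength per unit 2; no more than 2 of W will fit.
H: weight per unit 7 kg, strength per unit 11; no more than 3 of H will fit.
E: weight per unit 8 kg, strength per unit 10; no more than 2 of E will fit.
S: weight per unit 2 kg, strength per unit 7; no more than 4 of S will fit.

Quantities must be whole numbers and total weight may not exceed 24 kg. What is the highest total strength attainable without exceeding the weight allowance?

This is a bounded integer knapsack.
S has the best ratio (7/2); taking only S gives at most 4×7 = 28 (stopped by the supply cap of 4).
Mixing does better — 2×H and 4×S: weight 22 ≤ 24, strength 2·11 + 4·7 = 50.

50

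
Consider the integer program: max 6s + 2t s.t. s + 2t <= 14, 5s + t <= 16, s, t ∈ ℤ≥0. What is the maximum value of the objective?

(s,t)=(2,6): 1·2+2·6=14≤14, 5·2+1·6=16≤16, objective 24.
(s,t)=(2,5): 1·2+2·5=12≤14, 5·2+1·5=15≤16, objective 22.
(s,t)=(1,6): 1·1+2·6=13≤14, 5·1+1·6=11≤16, objective 18.
No feasible integer point exceeds 24.

24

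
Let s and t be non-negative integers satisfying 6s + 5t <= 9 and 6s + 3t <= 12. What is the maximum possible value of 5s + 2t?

5

(s,t)=(1,0): 6·1+5·0=6≤9, 6·1+3·0=6≤12, objective 5.
(s,t)=(0,1): 6·0+5·1=5≤9, 6·0+3·1=3≤12, objective 2.
(s,t)=(0,0): 6·0+5·0=0≤9, 6·0+3·0=0≤12, objective 0.
The best lattice point is (1,0), giving 5.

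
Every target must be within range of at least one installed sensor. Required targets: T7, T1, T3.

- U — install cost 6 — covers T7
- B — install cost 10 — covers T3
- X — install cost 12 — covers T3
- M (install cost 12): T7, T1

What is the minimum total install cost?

22

Choose B and M: together they cover T7, T1, T3 — every target.
Total install cost: 10 + 12 = 22.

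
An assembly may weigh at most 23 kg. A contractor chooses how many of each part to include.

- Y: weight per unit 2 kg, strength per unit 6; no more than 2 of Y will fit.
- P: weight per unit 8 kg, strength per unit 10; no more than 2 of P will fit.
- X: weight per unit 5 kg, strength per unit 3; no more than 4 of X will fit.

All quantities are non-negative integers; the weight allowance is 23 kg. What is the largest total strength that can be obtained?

This is a bounded integer knapsack.
Y has the best ratio (6/2); taking only Y gives at most 2×6 = 12 (stopped by the supply cap of 2).
Mixing does better — 2×Y and 2×P: weight 20 ≤ 23, strength 2·6 + 2·10 = 32.

32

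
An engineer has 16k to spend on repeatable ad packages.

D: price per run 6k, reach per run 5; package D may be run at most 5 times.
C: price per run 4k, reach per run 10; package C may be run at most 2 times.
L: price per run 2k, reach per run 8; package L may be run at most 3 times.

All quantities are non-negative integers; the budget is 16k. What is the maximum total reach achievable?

44

L has the best ratio (8/2); taking only L gives at most 3×8 = 24 (stopped by the supply cap of 3).
Mixing does better — 2×C and 3×L: price 14 ≤ 16, reach 2·10 + 3·8 = 44.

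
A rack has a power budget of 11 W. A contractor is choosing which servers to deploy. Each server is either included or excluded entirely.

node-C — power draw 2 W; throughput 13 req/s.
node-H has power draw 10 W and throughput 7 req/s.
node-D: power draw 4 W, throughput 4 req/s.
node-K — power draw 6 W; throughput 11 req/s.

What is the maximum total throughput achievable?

Allowing fractional choices, the relaxed optimum would be about 27.0, but servers are indivisible.
node-D + node-K: power draw 4 + 6 = 10 ≤ 11, throughput 4 + 11 = 15.
node-C + node-K: power draw 2 + 6 = 8 ≤ 11, throughput 13 + 11 = 24.
node-C + node-D: power draw 2 + 4 = 6 ≤ 11, throughput 13 + 4 = 17.
Best is node-C and node-K with total throughput 24.

24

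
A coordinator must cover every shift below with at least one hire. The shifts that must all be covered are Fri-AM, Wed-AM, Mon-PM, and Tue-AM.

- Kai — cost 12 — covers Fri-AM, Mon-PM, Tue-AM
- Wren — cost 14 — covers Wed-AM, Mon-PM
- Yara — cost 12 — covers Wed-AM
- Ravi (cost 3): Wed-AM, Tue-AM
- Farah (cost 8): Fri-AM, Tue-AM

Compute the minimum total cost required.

15

Choose Kai and Ravi: together they cover Fri-AM, Wed-AM, Mon-PM, Tue-AM — every shift.
Total cost: 12 + 3 = 15.
No cover costs less than 15.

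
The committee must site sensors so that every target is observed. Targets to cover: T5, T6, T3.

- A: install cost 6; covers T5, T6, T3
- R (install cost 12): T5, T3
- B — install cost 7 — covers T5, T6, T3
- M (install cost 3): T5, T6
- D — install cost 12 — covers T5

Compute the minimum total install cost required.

This is an integer covering problem.
The greedy cost-per-new-target heuristic would pick M and A for 9, but a cheaper cover exists.
A alone covers T5, T6, T3 — every target.
Total install cost: 6.
No cover costs less than 6.

6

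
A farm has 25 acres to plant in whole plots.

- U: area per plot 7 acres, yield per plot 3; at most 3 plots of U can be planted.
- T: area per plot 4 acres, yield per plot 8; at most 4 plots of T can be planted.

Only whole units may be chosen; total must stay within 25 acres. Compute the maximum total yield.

Take 1×U and 4×T: area 23 ≤ 25, yield 1·3 + 4·8 = 35.
T has the best ratio (8/4) and is taken to its limit of 4; remaining capacity is filled optimally with the others.

35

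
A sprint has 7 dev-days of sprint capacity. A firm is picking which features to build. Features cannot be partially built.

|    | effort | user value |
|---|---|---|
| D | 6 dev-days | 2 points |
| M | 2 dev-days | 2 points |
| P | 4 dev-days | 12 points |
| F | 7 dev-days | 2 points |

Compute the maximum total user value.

14

P: effort 4 ≤ 7, user value 12.
M + P: effort 2 + 4 = 6 ≤ 7, user value 2 + 12 = 14.
Best is M and P with total user value 14.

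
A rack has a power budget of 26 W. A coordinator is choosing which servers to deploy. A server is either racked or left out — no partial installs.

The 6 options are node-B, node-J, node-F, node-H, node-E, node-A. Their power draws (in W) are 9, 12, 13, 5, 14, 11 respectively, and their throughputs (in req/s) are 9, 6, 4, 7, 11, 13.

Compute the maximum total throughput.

29

Take node-B, node-H, and node-A: power draw 9 + 5 + 11 = 25 ≤ 26, throughput 9 + 7 + 13 = 29.
No other feasible combination does better.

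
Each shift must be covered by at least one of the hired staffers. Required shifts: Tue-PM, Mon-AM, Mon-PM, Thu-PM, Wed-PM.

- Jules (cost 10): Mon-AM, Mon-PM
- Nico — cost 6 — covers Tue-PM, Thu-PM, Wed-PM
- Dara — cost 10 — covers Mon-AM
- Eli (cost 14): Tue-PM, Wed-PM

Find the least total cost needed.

This is an integer covering problem.
Choose Jules and Nico: together they cover Tue-PM, Mon-AM, Mon-PM, Thu-PM, Wed-PM — every shift.
Total cost: 10 + 6 = 16.
No cover costs less than 16.

16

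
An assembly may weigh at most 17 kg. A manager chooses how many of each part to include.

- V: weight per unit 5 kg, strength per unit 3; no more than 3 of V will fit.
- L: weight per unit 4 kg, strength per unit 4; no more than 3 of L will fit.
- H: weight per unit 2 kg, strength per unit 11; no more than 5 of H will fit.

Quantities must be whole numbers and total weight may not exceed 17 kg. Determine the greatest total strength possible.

59

1×V and 5×H: weight 15 ≤ 17, strength 1·3 + 5·11 = 58.
1×L and 5×H: weight 14 ≤ 17, strength 1·4 + 5·11 = 59.
Best is 59.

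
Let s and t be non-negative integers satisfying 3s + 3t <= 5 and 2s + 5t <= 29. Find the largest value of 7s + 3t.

Relaxing integrality, the LP optimum is 11.67 at (s,t) = (1.67, 0), which is not an integer point.
(s,t)=(1,0): 3·1+3·0=3≤5, 2·1+5·0=2≤29, objective 7.
(s,t)=(0,1): 3·0+3·1=3≤5, 2·0+5·1=5≤29, objective 3.
(s,t)=(0,0): 3·0+3·0=0≤5, 2·0+5·0=0≤29, objective 0.
The best lattice point is (1,0), giving 7.

7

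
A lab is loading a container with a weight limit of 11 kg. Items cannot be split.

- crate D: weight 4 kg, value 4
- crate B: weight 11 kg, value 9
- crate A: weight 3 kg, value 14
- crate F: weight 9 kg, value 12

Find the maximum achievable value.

18

Allowing fractional choices, the relaxed optimum would be about 24.7, but items are indivisible.
crate D + crate A: weight 4 + 3 = 7 ≤ 11, value 4 + 14 = 18.
crate A: weight 3 ≤ 11, value 14.
crate F: weight 9 ≤ 11, value 12.
Best is crate D and crate A with total value 18.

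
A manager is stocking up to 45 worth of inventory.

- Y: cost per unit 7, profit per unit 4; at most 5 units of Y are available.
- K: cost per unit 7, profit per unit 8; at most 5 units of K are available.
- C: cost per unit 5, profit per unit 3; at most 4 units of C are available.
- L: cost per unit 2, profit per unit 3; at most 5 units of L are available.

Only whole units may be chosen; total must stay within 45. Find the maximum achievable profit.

55

5×K and 4×L: cost 43 ≤ 45, profit 5·8 + 4·3 = 52.
5×K and 5×L: cost 45 ≤ 45, profit 5·8 + 5·3 = 55.
Best is 55.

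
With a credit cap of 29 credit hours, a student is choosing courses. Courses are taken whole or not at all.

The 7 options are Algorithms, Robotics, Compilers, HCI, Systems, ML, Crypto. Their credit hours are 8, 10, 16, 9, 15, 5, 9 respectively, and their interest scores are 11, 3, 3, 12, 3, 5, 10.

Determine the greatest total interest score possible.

Algorithms + HCI + Crypto: credit hours 8 + 9 + 9 = 26 ≤ 29, interest score 11 + 12 + 10 = 33.
Algorithms + HCI + ML: credit hours 8 + 9 + 5 = 22 ≤ 29, interest score 11 + 12 + 5 = 28.
Best is Algorithms, HCI, and Crypto with total interest score 33.

33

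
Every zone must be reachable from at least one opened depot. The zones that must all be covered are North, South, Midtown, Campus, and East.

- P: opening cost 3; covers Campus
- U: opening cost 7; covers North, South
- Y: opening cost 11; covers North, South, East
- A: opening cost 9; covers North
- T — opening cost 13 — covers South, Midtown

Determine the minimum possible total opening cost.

The greedy cost-per-new-zone heuristic would pick P, U, Y, and T for 34, but a cheaper cover exists.
Choose P, Y, and T: together they cover North, South, Midtown, Campus, East — every zone.
Total opening cost: 3 + 11 + 13 = 27.
No cover costs less than 27.

27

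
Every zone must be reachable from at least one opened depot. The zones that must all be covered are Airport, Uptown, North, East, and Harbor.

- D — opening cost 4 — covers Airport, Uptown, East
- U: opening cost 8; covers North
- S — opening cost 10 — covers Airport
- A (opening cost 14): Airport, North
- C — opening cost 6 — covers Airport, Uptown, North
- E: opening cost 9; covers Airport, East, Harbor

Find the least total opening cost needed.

The greedy cost-per-new-zone heuristic would pick D, C, and E for 19, but a cheaper cover exists.
Choose C and E: together they cover Airport, Uptown, North, East, Harbor — every zone.
Total opening cost: 6 + 9 = 15.
No cover costs less than 15.

15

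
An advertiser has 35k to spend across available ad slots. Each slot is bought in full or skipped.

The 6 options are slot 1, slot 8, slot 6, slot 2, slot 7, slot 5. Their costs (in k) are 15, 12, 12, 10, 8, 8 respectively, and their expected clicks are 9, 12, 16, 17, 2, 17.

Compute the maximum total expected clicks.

50

This is a 0-1 knapsack instance.
Take slot 6, slot 2, and slot 5: cost 12 + 10 + 8 = 30 ≤ 35, expected clicks 16 + 17 + 17 = 50.
No other feasible combination does better.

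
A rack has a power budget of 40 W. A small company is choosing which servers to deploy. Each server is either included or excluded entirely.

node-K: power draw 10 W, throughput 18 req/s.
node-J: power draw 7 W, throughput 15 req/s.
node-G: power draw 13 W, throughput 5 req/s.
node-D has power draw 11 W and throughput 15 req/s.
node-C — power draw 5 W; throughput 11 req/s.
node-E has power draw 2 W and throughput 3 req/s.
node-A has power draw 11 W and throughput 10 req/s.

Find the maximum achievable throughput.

62

Take node-K, node-J, node-D, node-C, and node-E: power draw 10 + 7 + 11 + 5 + 2 = 35 ≤ 40, throughput 18 + 15 + 15 + 11 + 3 = 62.
No other feasible combination does better.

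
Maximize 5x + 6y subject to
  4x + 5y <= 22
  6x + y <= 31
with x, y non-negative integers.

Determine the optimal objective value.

(x,y)=(3,2): 4·3+5·2=22≤22, 6·3+1·2=20≤31, objective 27.
(x,y)=(4,1): 4·4+5·1=21≤22, 6·4+1·1=25≤31, objective 26.
No feasible integer point exceeds 27.

27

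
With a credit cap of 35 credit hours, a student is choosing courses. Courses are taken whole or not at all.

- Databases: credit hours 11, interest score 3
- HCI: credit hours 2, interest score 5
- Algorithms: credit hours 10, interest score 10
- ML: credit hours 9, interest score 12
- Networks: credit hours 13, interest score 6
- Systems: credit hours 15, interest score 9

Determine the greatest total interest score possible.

33

This is a 0-1 knapsack instance.
Allowing fractional choices, the relaxed optimum would be about 35.4, but courses are indivisible.
HCI + Algorithms + ML + Networks: credit hours 2 + 10 + 9 + 13 = 34 ≤ 35, interest score 5 + 10 + 12 + 6 = 33.
Databases + HCI + Algorithms + ML: credit hours 11 + 2 + 10 + 9 = 32 ≤ 35, interest score 3 + 5 + 10 + 12 = 30.
Algorithms + ML + Systems: credit hours 10 + 9 + 15 = 34 ≤ 35, interest score 10 + 12 + 9 = 31.
Best is HCI, Algorithms, ML, and Networks with total interest score 33.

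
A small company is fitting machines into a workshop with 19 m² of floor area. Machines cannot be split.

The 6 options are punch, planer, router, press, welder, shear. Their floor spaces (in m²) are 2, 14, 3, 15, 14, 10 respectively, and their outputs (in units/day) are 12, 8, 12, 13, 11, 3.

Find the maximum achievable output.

Take punch, router, and welder: floor space 2 + 3 + 14 = 19 ≤ 19, output 12 + 12 + 11 = 35.
No other feasible combination does better.

35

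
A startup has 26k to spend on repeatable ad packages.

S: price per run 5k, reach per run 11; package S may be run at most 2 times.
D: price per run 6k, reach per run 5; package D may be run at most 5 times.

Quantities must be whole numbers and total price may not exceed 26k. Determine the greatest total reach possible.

S has the best ratio (11/5); taking only S gives at most 2×11 = 22 (stopped by the supply cap of 2).
Mixing does better — 2×S and 2×D: price 22 ≤ 26, reach 2·11 + 2·5 = 32.

32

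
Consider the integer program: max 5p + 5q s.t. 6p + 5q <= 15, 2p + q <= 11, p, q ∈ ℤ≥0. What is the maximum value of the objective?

(p,q)=(0,3): 6·0+5·3=15≤15, 2·0+1·3=3≤11, objective 15.
(p,q)=(0,2): 6·0+5·2=10≤15, 2·0+1·2=2≤11, objective 10.
Maximum is 15 at (p,q)=(0,3).

15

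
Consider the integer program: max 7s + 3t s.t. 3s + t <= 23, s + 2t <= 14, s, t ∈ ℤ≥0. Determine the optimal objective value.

55

Relaxing integrality, the LP optimum is 56.20 at (s,t) = (6.4, 3.8), which is not an integer point.
(s,t)=(7,2): 3·7+1·2=23≤23, 1·7+2·2=11≤14, objective 55.
(s,t)=(6,4): 3·6+1·4=22≤23, 1·6+2·4=14≤14, objective 54.
Maximum is 55 at (s,t)=(7,2).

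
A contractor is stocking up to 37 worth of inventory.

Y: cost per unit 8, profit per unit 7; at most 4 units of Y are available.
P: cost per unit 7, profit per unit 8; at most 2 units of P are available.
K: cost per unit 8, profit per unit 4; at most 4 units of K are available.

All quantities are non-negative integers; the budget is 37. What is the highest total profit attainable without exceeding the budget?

P has the best ratio (8/7); taking only P gives at most 2×8 = 16 (stopped by the supply cap of 2).
Mixing does better — 2×Y and 2×P: cost 30 ≤ 37, profit 2·7 + 2·8 = 30.

30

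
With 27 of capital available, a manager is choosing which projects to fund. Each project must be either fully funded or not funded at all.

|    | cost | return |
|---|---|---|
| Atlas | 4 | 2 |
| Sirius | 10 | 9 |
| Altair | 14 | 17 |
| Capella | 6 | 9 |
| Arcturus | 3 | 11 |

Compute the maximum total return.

39

Altair + Capella + Arcturus: cost 14 + 6 + 3 = 23 ≤ 27, return 17 + 9 + 11 = 37.
Atlas + Altair + Capella + Arcturus: cost 4 + 14 + 6 + 3 = 27 ≤ 27, return 2 + 17 + 9 + 11 = 39.
Sirius + Altair + Arcturus: cost 10 + 14 + 3 = 27 ≤ 27, return 9 + 17 + 11 = 37.
Best is Atlas, Altair, Capella, and Arcturus with total return 39.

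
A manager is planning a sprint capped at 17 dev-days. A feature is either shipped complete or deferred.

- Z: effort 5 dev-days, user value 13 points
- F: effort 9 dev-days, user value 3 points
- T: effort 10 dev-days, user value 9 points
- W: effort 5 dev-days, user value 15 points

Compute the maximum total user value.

T + W: effort 10 + 5 = 15 ≤ 17, user value 9 + 15 = 24.
Z + W: effort 5 + 5 = 10 ≤ 17, user value 13 + 15 = 28.
Best is Z and W with total user value 28.

28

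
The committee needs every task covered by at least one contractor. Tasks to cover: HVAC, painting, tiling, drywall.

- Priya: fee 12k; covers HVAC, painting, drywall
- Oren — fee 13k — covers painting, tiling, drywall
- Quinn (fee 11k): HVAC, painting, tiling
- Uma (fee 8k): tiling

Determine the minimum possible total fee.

20

The greedy cost-per-new-task heuristic would pick Quinn and Priya for 23, but a cheaper cover exists.
Choose Priya and Uma: together they cover HVAC, painting, tiling, drywall — every task.
Total fee: 12 + 8 = 20.
No cover costs less than 20.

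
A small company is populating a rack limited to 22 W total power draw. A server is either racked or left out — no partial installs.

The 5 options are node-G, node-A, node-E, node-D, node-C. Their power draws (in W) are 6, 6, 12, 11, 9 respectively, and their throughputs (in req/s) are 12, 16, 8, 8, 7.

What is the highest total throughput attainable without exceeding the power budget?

This is a 0-1 knapsack instance.
Take node-G, node-A, and node-C: power draw 6 + 6 + 9 = 21 ≤ 22, throughput 12 + 16 + 7 = 35.
No other feasible combination does better.

35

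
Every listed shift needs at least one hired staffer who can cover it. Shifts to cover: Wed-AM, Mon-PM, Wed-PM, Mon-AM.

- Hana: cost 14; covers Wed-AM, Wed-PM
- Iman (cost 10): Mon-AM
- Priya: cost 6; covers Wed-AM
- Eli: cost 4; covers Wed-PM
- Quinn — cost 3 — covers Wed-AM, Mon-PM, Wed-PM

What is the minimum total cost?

13

This is a weighted set-cover instance.
Choose Iman and Quinn: together they cover Wed-AM, Mon-PM, Wed-PM, Mon-AM — every shift.
Total cost: 10 + 3 = 13.
No cover costs less than 13.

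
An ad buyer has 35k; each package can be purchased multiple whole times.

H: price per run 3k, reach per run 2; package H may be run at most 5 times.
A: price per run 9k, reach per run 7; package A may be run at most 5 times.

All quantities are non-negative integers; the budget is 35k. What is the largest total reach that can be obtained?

25

2×H and 3×A: price 33 ≤ 35, reach 2·2 + 3·7 = 25.
5×H and 2×A: price 33 ≤ 35, reach 5·2 + 2·7 = 24.
Best is 25.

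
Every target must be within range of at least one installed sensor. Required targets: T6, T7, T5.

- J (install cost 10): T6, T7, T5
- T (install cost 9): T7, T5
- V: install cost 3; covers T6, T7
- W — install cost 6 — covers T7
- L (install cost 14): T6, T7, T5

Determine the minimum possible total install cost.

This is a weighted set-cover instance.
The greedy cost-per-new-target heuristic would pick V and T for 12, but a cheaper cover exists.
J alone covers T6, T7, T5 — every target.
Total install cost: 10.
No cover costs less than 10.

10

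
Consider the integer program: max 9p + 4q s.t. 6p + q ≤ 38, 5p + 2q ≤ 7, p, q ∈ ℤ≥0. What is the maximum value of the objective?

13

(p,q)=(1,1): 6·1+1·1=7≤38, 5·1+2·1=7≤7, objective 13.
(p,q)=(0,3): 6·0+1·3=3≤38, 5·0+2·3=6≤7, objective 12.
(p,q)=(1,0): 6·1+1·0=6≤38, 5·1+2·0=5≤7, objective 9.
No feasible integer point exceeds 13.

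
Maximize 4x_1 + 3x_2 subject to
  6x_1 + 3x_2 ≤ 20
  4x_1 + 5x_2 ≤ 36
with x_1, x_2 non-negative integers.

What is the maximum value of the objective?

(x_1,x_2)=(0,6): 6·0+3·6=18≤20, 4·0+5·6=30≤36, objective 18.
(x_1,x_2)=(0,5): 6·0+3·5=15≤20, 4·0+5·5=25≤36, objective 15.
The best lattice point is (0,6), giving 18.

18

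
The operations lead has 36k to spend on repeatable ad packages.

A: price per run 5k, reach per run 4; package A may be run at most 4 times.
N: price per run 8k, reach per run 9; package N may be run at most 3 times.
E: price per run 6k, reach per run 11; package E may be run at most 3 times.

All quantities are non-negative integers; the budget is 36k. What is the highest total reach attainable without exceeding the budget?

51

E has the best ratio (11/6); taking only E gives at most 3×11 = 33 (stopped by the supply cap of 3).
Mixing does better — 2×N and 3×E: price 34 ≤ 36, reach 2·9 + 3·11 = 51.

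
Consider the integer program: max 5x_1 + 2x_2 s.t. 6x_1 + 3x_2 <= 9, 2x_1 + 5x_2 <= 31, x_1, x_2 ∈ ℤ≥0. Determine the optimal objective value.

Relaxing integrality, the LP optimum is 7.50 at (x_1,x_2) = (1.5, 0), which is not an integer point.
(x_1,x_2)=(1,1) is feasible, giving 7.
(x_1,x_2)=(1,0) is feasible, giving 5.
(x_1,x_2)=(0,2) is feasible, giving 4.
(x_1,x_2)=(0,1) is feasible, giving 2.
Maximum is 7 at (x_1,x_2)=(1,1).

7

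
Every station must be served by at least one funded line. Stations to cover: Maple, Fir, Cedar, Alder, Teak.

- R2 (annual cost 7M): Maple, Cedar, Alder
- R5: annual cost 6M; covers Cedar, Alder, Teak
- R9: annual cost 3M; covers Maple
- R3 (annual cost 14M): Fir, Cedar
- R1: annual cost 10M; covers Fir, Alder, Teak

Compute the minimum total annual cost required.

The greedy cost-per-new-station heuristic would pick R5, R9, and R1 for 19, but a cheaper cover exists.
Choose R2 and R1: together they cover Maple, Fir, Cedar, Alder, Teak — every station.
Total annual cost: 7 + 10 = 17.
No cover costs less than 17.

17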